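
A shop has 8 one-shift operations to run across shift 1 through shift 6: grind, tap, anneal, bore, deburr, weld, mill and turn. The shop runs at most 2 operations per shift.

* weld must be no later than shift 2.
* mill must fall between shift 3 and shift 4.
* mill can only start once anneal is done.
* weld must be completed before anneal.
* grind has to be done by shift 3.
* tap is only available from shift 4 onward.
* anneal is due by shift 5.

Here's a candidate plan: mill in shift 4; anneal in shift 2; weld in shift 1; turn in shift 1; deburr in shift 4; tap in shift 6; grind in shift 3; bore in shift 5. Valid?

Valid

The shop runs at most 2 operations per shift — holds.
mill can only start once anneal is done — holds.
weld must be no later than shift 2 — holds.
tap is only available from shift 4 onward — holds.
mill must fall between shift 3 and shift 4 — holds.
grind has to be done by shift 3 — holds.
weld must be completed before anneal — holds.
anneal is due by shift 5 — holds.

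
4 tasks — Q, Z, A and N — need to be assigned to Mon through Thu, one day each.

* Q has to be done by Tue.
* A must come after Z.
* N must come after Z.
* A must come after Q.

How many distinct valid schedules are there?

25

Splitting on Q: it can be Mon (14), Tue (11). Listing each branch's schedules as (Z, A, N):
Q=Mon: (Mon,Tue,Tue) (Mon,Tue,Wed) (Mon,Tue,Thu) (Mon,Wed,Tue) (Mon,Wed,Wed) (Mon,Wed,Thu) (Mon,Thu,Tue) (Mon,Thu,Wed) (Mon,Thu,Thu) (Tue,Wed,Wed) (Tue,Wed,Thu) (Tue,Thu,Wed) (Tue,Thu,Thu) (Wed,Thu,Thu) — 14.
Q=Tue: (Mon,Wed,Tue) (Mon,Wed,Wed) (Mon,Wed,Thu) (Mon,Thu,Tue) (Mon,Thu,Wed) (Mon,Thu,Thu) (Tue,Wed,Wed) (Tue,Wed,Thu) (Tue,Thu,Wed) (Tue,Thu,Thu) (Wed,Thu,Thu) — 11.
Summing: 14 + 11 = 25.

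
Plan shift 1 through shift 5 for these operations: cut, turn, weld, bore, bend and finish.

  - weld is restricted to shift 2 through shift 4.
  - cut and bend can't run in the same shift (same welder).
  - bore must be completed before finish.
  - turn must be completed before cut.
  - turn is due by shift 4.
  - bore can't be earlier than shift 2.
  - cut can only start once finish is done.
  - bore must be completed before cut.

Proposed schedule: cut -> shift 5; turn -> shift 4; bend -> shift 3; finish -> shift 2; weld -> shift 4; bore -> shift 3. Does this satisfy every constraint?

bore must be completed before cut — holds.
turn must be completed before cut — holds.
bore must be completed before finish — violated.
weld is restricted to shift 2 through shift 4 — holds.
cut and bend can't run in the same shift (same welder) — holds.
cut can only start once finish is done — holds.
bore can't be earlier than shift 2 — holds.
turn is due by shift 4 — holds.

No — it violates: bore must be completed before finish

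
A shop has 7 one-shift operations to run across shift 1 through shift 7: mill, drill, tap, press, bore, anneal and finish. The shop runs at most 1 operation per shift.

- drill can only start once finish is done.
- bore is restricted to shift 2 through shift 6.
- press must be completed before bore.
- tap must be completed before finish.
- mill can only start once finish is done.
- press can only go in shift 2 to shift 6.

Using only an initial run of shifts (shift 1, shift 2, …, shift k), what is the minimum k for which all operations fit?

7

The precedence chain requires at least 3 distinct shifts.
With at most 1 per shift and 7 operations, at least 7 shifts are needed.
7 works (last occupied shift: shift 7): for example finish=shift 4; tap=shift 1; press=shift 2; anneal=shift 7; mill=shift 5; bore=shift 3; drill=shift 6.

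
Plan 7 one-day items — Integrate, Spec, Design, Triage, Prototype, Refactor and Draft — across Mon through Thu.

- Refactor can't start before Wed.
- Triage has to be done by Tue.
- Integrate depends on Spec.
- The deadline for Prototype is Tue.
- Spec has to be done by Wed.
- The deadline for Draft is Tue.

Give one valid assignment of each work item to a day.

Spec in Mon, Draft in Mon, Triage in Mon, Integrate in Tue, Prototype in Mon, Design in Mon, Refactor in Wed

Checking: Spec(Mon) before Integrate(Tue); Refactor=Wed in [Wed,Thu]; Prototype=Mon in [Mon,Tue]; Draft=Mon in [Mon,Tue]; Triage=Mon in [Mon,Tue]; Spec=Mon in [Mon,Wed].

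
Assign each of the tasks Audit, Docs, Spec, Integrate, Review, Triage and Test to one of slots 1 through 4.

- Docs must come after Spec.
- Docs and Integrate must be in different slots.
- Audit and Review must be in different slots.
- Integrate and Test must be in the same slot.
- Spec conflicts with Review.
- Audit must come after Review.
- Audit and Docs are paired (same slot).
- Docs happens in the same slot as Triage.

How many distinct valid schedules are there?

Splitting on Audit: it can be 3 (6), 4 (18). Listing each branch's schedules as (Docs, Spec, Integrate, Review, Triage, Test):
Audit=3: (3,1,1,2,3,1) (3,1,2,2,3,2) (3,1,4,2,3,4) (3,2,1,1,3,1) (3,2,2,1,3,2) (3,2,4,1,3,4) — 6.
Audit=4: (4,1,1,2,4,1) (4,1,1,3,4,1) (4,1,2,2,4,2) (4,1,2,3,4,2) (4,1,3,2,4,3) (4,1,3,3,4,3) (4,2,1,1,4,1) (4,2,1,3,4,1) (4,2,2,1,4,2) (4,2,2,3,4,2) (4,2,3,1,4,3) (4,2,3,3,4,3) (4,3,1,1,4,1) (4,3,1,2,4,1) (4,3,2,1,4,2) (4,3,2,2,4,2) (4,3,3,1,4,3) (4,3,3,2,4,3) — 18.
Summing: 6 + 18 = 24.

24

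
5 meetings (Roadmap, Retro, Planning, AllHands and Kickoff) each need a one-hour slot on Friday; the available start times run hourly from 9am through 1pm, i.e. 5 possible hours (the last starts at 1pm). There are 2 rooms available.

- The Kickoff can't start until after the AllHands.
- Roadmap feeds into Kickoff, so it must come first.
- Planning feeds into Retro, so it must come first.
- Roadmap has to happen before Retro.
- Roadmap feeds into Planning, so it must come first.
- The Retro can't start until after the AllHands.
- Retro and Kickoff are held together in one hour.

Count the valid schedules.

Splitting on Roadmap: it can be 9am (20), 10am (11), 11am (4). Listing each branch's schedules as (Retro, Planning, AllHands, Kickoff):
Roadmap=9am: (11am,10am,9am,11am) (11am,10am,10am,11am) (12pm,10am,9am,12pm) (12pm,10am,10am,12pm) (12pm,10am,11am,12pm) (12pm,11am,9am,12pm) (12pm,11am,10am,12pm) (12pm,11am,11am,12pm) (1pm,10am,9am,1pm) (1pm,10am,10am,1pm) (1pm,10am,11am,1pm) (1pm,10am,12pm,1pm) (1pm,11am,9am,1pm) (1pm,11am,10am,1pm) (1pm,11am,11am,1pm) (1pm,11am,12pm,1pm) (1pm,12pm,9am,1pm) (1pm,12pm,10am,1pm) (1pm,12pm,11am,1pm) (1pm,12pm,12pm,1pm) — 20.
Roadmap=10am: (12pm,11am,9am,12pm) (12pm,11am,10am,12pm) (12pm,11am,11am,12pm) (1pm,11am,9am,1pm) (1pm,11am,10am,1pm) (1pm,11am,11am,1pm) (1pm,11am,12pm,1pm) (1pm,12pm,9am,1pm) (1pm,12pm,10am,1pm) (1pm,12pm,11am,1pm) (1pm,12pm,12pm,1pm) — 11.
Roadmap=11am: (1pm,12pm,9am,1pm) (1pm,12pm,10am,1pm) (1pm,12pm,11am,1pm) (1pm,12pm,12pm,1pm) — 4.
Summing: 20 + 11 + 4 = 35.

35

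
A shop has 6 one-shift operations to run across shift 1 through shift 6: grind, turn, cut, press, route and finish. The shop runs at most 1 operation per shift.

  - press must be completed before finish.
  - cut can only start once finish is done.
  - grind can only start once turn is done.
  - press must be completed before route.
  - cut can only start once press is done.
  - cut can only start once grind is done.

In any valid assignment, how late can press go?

shift 3

Downstream work caps press at shift 4.
press at shift 3 is achievable: press -> shift 3, finish -> shift 4, turn -> shift 1, grind -> shift 2, route -> shift 6, cut -> shift 5.
Nothing later works — the capacity limit rule out every shift after shift 3.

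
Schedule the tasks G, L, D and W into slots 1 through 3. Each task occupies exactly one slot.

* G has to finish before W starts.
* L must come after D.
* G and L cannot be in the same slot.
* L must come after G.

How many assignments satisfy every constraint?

Splitting on G: it can be 1 (6), 2 (2). Listing each branch's schedules as (L, D, W):
G=1: (2,1,2) (2,1,3) (3,1,2) (3,1,3) (3,2,2) (3,2,3) — 6.
G=2: (3,1,3) (3,2,3) — 2.
Summing: 6 + 2 = 8.

8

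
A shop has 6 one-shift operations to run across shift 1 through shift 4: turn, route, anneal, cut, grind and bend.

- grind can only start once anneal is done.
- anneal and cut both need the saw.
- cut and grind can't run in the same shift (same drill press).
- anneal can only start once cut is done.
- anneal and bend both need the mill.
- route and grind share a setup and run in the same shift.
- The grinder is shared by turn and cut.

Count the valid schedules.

Splitting on turn: it can be shift 1 (3), shift 2 (9), shift 3 (12), shift 4 (12). Listing each branch's schedules as (route, anneal, cut, grind, bend) by shift number:
turn=shift 1: (4,3,2,4,1) (4,3,2,4,2) (4,3,2,4,4) — 3.
turn=shift 2: (3,2,1,3,1) (3,2,1,3,3) (3,2,1,3,4) (4,2,1,4,1) (4,2,1,4,3) (4,2,1,4,4) (4,3,1,4,1) (4,3,1,4,2) (4,3,1,4,4) — 9.
turn=shift 3: (3,2,1,3,1) (3,2,1,3,3) (3,2,1,3,4) (4,2,1,4,1) (4,2,1,4,3) (4,2,1,4,4) (4,3,1,4,1) (4,3,1,4,2) (4,3,1,4,4) (4,3,2,4,1) (4,3,2,4,2) (4,3,2,4,4) — 12.
turn=shift 4: (3,2,1,3,1) (3,2,1,3,3) (3,2,1,3,4) (4,2,1,4,1) (4,2,1,4,3) (4,2,1,4,4) (4,3,1,4,1) (4,3,1,4,2) (4,3,1,4,4) (4,3,2,4,1) (4,3,2,4,2) (4,3,2,4,4) — 12.
Summing: 3 + 9 + 12 + 12 = 36.

36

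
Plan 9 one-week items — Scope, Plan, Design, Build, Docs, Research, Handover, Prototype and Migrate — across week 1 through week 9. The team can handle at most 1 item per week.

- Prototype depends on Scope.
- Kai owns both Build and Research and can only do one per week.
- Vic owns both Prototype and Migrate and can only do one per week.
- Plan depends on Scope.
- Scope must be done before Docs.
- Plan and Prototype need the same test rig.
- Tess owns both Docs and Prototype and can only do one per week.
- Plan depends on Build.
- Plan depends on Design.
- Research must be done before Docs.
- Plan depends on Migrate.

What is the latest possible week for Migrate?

week 8

Downstream work caps Migrate at week 8.
Migrate at week 8 is achievable: Prototype=week 6, Docs=week 3, Scope=week 1, Build=week 5, Migrate=week 8, Plan=week 9, Design=week 4, Handover=week 7, Research=week 2.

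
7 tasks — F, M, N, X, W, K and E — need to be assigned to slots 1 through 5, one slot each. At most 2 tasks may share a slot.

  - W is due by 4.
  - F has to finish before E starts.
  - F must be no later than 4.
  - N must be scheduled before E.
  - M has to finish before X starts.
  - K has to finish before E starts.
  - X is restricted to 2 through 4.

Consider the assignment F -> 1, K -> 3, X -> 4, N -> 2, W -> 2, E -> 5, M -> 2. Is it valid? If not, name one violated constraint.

W is due by 4 — holds.
K has to finish before E starts — holds.
F must be no later than 4 — holds.
X is restricted to 2 through 4 — holds.
N must be scheduled before E — holds.
F has to finish before E starts — holds.
M has to finish before X starts — holds.
At most 2 tasks may share a slot — violated.

No. At most 2 tasks may share a slot is not satisfied.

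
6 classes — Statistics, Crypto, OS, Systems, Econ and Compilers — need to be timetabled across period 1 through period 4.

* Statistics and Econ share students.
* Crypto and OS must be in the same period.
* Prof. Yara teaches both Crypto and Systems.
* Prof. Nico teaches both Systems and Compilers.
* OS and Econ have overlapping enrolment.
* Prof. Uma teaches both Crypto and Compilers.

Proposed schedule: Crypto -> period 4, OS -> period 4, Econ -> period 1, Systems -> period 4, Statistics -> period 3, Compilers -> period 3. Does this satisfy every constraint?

No — it violates: Prof. Yara teaches both Crypto and Systems

Crypto and OS must be in the same period — holds.
Statistics and Econ share students — holds.
OS and Econ have overlapping enrolment — holds.
Prof. Nico teaches both Systems and Compilers — holds.
Prof. Uma teaches both Crypto and Compilers — holds.
Prof. Yara teaches both Crypto and Systems — violated.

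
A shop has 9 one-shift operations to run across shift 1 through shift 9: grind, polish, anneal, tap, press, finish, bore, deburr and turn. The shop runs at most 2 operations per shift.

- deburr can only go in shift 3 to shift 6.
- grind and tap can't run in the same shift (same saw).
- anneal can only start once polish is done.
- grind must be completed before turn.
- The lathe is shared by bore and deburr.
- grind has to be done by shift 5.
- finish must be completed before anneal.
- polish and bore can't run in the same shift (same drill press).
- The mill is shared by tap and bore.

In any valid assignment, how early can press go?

press at shift 1 is achievable: finish=shift 2; polish=shift 2; deburr=shift 3; grind=shift 1; turn=shift 4; press=shift 1; bore=shift 5; anneal=shift 3; tap=shift 4.

shift 1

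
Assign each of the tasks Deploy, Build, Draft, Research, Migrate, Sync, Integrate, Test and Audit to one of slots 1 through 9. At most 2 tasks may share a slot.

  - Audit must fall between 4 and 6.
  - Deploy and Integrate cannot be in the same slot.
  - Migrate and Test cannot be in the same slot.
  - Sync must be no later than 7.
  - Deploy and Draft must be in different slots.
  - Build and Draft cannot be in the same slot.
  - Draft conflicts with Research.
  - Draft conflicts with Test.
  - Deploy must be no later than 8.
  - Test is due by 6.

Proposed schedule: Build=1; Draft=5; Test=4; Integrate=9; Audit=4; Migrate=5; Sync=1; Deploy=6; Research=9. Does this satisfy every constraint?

Valid

Build and Draft cannot be in the same slot — holds.
Test is due by 6 — holds.
Sync must be no later than 7 — holds.
At most 2 tasks may share a slot — holds.
Deploy and Integrate cannot be in the same slot — holds.
Migrate and Test cannot be in the same slot — holds.
Audit must fall between 4 and 6 — holds.
Deploy and Draft must be in different slots — holds.
Draft conflicts with Test — holds.
Deploy must be no later than 8 — holds.
Draft conflicts with Research — holds.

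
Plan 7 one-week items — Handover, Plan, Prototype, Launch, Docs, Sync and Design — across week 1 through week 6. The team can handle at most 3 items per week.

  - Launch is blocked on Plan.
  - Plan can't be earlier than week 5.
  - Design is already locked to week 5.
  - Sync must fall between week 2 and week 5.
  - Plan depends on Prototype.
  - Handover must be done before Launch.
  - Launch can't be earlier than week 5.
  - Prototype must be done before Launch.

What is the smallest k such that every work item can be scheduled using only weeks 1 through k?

The precedence chain requires at least 3 distinct weeks.
With at most 3 per week and 7 work items, at least 3 weeks are needed.
Propagating the time windows through the other constraints, Launch can't land before week 6, so the schedule must run through at least week 6.
6 works (last occupied week: week 6): for example Launch in week 6; Design in week 5; Sync in week 2; Prototype in week 1; Plan in week 5; Handover in week 1; Docs in week 1.

6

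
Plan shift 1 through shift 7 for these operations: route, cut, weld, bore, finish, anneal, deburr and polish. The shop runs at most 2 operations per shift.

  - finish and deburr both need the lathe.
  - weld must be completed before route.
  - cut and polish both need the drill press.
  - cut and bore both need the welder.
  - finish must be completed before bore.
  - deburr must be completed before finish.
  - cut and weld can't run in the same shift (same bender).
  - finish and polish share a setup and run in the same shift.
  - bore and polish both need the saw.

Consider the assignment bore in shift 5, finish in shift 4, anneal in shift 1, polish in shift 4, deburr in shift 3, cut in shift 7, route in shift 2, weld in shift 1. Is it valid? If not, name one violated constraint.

finish and polish share a setup and run in the same shift — holds.
finish must be completed before bore — holds.
cut and bore both need the welder — holds.
cut and polish both need the drill press — holds.
The shop runs at most 2 operations per shift — holds.
finish and deburr both need the lathe — holds.
deburr must be completed before finish — holds.
cut and weld can't run in the same shift (same bender) — holds.
bore and polish both need the saw — holds.
weld must be completed before route — holds.

Yes, all constraints hold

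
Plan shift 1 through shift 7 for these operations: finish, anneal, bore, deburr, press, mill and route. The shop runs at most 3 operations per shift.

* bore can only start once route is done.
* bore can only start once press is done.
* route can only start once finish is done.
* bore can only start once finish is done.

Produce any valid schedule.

finish=shift 1, route=shift 2, mill=shift 2, bore=shift 3, anneal=shift 1, deburr=shift 2, press=shift 1

Checking: press(shift 1) before bore(shift 3); route(shift 2) before bore(shift 3); finish(shift 1) before route(shift 2); finish(shift 1) before bore(shift 3); max 3 per shift (cap 3).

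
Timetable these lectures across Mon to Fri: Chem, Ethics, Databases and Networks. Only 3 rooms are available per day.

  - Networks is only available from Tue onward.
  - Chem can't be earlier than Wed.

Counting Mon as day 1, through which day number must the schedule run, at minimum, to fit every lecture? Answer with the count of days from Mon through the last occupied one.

3

With at most 3 per day and 4 lectures, at least 2 days are needed.
Chem can't be placed before Wed — that is day 3 counting from Mon — so the schedule must run through at least 3 days.
3 works (last occupied day: Wed): for example Networks -> Tue; Databases -> Mon; Chem -> Wed; Ethics -> Mon.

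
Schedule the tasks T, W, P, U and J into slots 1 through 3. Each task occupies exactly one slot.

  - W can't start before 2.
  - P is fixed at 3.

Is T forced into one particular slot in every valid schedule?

T can be 1 (e.g. J in 1, T in 1, W in 2, P in 3, U in 1) or 2 (e.g. J in 1, W in 2, U in 1, T in 2, P in 3).

No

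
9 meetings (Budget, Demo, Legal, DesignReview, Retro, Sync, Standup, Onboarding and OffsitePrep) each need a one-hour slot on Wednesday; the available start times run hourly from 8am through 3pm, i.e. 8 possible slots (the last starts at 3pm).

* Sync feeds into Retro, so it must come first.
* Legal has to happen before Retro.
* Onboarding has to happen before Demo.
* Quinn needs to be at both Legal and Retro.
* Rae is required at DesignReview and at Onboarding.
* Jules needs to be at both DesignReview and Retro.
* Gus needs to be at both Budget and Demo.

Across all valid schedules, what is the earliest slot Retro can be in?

Precedence pushes Retro to at least 9am.
Retro at 9am is achievable: Legal -> 8am, OffsitePrep -> 8am, Standup -> 8am, DesignReview -> 10am, Demo -> 9am, Budget -> 8am, Retro -> 9am, Sync -> 8am, Onboarding -> 8am.

9am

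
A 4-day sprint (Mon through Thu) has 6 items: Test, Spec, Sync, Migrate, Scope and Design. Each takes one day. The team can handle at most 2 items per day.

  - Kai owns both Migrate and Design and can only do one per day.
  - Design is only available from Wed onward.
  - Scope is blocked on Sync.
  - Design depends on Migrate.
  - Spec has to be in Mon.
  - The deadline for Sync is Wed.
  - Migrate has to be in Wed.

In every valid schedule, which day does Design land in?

Thu

Design's window is Wed–Thu.
Migrate is fixed at Wed, and Design can't share a day with Migrate.
So Design must be Thu.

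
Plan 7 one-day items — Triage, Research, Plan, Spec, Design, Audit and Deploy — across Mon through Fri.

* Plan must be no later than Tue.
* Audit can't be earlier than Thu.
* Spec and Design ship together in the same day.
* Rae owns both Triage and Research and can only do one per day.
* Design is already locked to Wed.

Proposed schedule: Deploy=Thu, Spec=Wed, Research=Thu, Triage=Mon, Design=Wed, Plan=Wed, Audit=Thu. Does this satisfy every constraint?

Rae owns both Triage and Research and can only do one per day — holds.
Plan must be no later than Tue — violated.
Design is already locked to Wed — holds.
Audit can't be earlier than Thu — holds.
Spec and Design ship together in the same day — holds.

No. Plan must be no later than Tue is not satisfied.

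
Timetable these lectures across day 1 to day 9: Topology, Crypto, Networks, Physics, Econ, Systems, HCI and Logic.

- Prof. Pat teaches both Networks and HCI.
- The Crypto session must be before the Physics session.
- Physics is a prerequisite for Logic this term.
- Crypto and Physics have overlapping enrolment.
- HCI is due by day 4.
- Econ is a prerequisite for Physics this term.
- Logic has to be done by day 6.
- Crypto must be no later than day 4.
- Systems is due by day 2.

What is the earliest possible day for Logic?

day 3

Precedence pushes Logic to at least day 3; Logic's own window allows nothing later than day 6.
Logic at day 3 is achievable: Systems -> day 1, Networks -> day 2, Crypto -> day 1, Logic -> day 3, HCI -> day 1, Physics -> day 2, Econ -> day 1, Topology -> day 1.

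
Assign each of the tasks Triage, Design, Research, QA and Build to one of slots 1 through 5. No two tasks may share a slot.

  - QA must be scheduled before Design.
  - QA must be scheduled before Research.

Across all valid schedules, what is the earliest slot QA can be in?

Downstream work caps QA at 4.
QA at 1 is achievable: Research in 3; Build in 5; Design in 2; QA in 1; Triage in 4.

1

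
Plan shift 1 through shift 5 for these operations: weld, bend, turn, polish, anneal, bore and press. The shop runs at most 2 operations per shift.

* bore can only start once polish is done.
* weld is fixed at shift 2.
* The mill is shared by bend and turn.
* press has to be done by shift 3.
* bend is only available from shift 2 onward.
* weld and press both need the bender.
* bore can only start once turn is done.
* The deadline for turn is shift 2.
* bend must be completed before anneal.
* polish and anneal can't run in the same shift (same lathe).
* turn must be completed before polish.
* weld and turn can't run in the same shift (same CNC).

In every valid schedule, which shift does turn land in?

turn's window is shift 1–shift 2.
weld is fixed at shift 2, and turn can't share a shift with weld.
So turn must be shift 1.

shift 1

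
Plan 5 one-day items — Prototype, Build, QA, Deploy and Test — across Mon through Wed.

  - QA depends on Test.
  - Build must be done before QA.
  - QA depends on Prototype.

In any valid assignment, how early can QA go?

Tue

Precedence pushes QA to at least Tue.
QA at Tue is achievable: Deploy in Mon; Build in Mon; Prototype in Mon; Test in Mon; QA in Tue.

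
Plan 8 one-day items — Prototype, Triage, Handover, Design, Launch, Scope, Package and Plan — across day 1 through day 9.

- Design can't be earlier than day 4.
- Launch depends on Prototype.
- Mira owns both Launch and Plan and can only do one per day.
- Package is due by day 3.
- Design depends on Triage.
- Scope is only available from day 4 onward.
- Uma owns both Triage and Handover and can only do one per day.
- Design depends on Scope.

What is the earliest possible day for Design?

day 5

Design is available from day 4; precedence pushes Design to at least day 5.
Design at day 5 is achievable: Design in day 5; Scope in day 4; Launch in day 2; Triage in day 1; Plan in day 1; Package in day 1; Handover in day 2; Prototype in day 1.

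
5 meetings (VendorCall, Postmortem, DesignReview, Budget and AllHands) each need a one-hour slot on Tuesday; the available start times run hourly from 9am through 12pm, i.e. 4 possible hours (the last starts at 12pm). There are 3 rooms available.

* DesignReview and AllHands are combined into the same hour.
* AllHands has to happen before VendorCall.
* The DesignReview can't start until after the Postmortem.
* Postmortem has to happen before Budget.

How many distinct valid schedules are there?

11

Splitting on VendorCall: it can be 11am (3), 12pm (8). Listing each branch's schedules as (Postmortem, DesignReview, Budget, AllHands):
VendorCall=11am: (9am,10am,10am,10am) (9am,10am,11am,10am) (9am,10am,12pm,10am) — 3.
VendorCall=12pm: (9am,10am,10am,10am) (9am,10am,11am,10am) (9am,10am,12pm,10am) (9am,11am,10am,11am) (9am,11am,11am,11am) (9am,11am,12pm,11am) (10am,11am,11am,11am) (10am,11am,12pm,11am) — 8.
Summing: 3 + 8 = 11.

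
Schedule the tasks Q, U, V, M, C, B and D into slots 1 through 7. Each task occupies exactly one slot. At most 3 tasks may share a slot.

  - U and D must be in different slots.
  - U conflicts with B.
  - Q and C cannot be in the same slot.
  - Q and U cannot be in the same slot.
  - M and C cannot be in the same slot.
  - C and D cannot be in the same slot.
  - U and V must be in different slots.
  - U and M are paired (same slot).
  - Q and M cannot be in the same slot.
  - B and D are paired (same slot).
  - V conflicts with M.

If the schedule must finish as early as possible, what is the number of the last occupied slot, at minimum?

With at most 3 per slot and 7 tasks, at least 3 slots are needed.
3 works (last occupied slot: 3): for example C in 3, D in 1, M in 2, B in 1, U in 2, Q in 1, V in 3.

slot 3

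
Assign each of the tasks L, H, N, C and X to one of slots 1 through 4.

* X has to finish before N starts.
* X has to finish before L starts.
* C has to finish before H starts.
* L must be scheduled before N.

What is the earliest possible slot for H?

Precedence pushes H to at least 2.
H at 2 is achievable: L in 2, N in 3, C in 1, H in 2, X in 1.

2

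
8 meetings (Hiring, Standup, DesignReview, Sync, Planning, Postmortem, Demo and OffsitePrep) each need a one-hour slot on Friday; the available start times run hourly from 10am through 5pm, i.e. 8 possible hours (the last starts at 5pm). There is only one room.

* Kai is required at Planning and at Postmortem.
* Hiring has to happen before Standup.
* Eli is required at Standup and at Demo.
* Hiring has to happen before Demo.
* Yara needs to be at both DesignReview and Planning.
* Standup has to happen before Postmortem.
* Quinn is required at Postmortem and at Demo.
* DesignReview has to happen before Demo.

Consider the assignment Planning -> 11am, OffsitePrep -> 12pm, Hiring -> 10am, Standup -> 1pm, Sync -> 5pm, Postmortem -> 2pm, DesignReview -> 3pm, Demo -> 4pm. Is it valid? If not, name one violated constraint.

Standup has to happen before Postmortem — holds.
Kai is required at Planning and at Postmortem — holds.
Quinn is required at Postmortem and at Demo — holds.
Yara needs to be at both DesignReview and Planning — holds.
Hiring has to happen before Standup — holds.
There is only one room — holds.
DesignReview has to happen before Demo — holds.
Hiring has to happen before Demo — holds.
Eli is required at Standup and at Demo — holds.

Yes, all constraints hold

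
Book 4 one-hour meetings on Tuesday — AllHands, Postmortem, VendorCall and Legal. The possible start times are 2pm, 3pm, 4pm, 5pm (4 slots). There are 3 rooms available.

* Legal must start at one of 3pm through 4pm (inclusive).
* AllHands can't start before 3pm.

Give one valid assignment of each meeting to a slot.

VendorCall in 2pm, Postmortem in 2pm, Legal in 3pm, AllHands in 3pm

Checking: Legal=3pm in [3pm,4pm]; AllHands=3pm in [3pm,5pm]; max 2 per slot (cap 3).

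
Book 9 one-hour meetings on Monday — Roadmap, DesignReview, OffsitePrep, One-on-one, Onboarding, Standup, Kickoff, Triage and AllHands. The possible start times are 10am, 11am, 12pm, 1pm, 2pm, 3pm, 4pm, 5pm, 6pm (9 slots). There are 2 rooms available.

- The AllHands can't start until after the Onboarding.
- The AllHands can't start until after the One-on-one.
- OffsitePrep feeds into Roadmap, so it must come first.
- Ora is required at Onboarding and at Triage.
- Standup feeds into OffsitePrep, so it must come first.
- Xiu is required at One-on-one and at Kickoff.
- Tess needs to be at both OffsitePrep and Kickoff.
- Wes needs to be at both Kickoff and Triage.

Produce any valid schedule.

Triage -> 2pm, AllHands -> 12pm, Onboarding -> 11am, Roadmap -> 12pm, One-on-one -> 10am, OffsitePrep -> 11am, DesignReview -> 1pm, Kickoff -> 1pm, Standup -> 10am

Checking: Onboarding(11am) before AllHands(12pm); OffsitePrep(11am) before Roadmap(12pm); Standup(10am) before OffsitePrep(11am); One-on-one(10am) before AllHands(12pm); Onboarding(11am) != Triage(2pm); Kickoff(1pm) != Triage(2pm); OffsitePrep(11am) != Kickoff(1pm); One-on-one(10am) != Kickoff(1pm); max 2 per slot (cap 2).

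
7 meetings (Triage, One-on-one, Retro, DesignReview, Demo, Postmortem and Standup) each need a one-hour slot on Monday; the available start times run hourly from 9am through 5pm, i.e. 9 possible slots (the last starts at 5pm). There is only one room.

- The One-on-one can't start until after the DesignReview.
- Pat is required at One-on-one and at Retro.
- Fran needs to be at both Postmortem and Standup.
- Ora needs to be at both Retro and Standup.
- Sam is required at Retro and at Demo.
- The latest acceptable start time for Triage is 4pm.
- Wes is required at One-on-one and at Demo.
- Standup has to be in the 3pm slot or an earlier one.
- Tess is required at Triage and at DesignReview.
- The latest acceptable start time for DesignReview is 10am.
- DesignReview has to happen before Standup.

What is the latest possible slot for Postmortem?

Postmortem at 5pm is achievable: Postmortem -> 5pm, Retro -> 1pm, Triage -> 11am, Standup -> 10am, DesignReview -> 9am, Demo -> 2pm, One-on-one -> 12pm.

5pm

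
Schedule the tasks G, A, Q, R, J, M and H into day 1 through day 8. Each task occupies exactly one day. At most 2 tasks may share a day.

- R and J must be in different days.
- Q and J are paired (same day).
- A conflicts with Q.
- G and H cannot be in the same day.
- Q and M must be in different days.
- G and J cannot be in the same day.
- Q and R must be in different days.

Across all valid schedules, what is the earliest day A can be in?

A at day 1 is achievable: J=day 2, G=day 1, R=day 3, M=day 3, A=day 1, H=day 4, Q=day 2.

day 1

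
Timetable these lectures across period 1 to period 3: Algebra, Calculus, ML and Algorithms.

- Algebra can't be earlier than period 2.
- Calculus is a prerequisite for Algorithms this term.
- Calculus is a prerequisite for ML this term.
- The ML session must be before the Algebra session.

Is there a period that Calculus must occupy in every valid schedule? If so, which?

Downstream work caps Calculus at period 1.
So Calculus is pinned to period 1.

period 1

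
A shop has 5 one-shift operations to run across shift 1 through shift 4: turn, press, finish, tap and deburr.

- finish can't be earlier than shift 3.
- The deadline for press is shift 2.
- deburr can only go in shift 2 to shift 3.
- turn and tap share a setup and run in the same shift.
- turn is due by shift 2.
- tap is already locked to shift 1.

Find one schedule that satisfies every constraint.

tap=shift 1, finish=shift 3, turn=shift 1, press=shift 1, deburr=shift 2

Checking: turn = tap = shift 1; press=shift 1 in [shift 1,shift 2]; turn=shift 1 in [shift 1,shift 2]; finish=shift 3 in [shift 3,shift 4]; tap=shift 1 in [shift 1,shift 1]; deburr=shift 2 in [shift 2,shift 3].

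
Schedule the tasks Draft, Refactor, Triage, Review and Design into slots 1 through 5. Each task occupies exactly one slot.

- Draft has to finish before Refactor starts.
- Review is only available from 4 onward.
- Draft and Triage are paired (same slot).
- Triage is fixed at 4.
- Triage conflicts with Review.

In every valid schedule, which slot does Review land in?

5

Review's window is 4–5.
Triage is fixed at 4, and Review can't share a slot with Triage.
So Review must be 5.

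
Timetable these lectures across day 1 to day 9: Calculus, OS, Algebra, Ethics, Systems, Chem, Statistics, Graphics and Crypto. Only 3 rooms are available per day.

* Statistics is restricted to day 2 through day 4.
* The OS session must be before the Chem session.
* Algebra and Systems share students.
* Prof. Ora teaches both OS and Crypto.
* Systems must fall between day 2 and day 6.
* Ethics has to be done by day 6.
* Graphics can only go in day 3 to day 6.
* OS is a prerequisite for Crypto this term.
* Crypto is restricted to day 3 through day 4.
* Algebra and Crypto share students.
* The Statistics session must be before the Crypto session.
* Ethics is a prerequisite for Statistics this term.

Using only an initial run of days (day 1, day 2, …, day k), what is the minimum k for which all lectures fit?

3 days

The precedence chain requires at least 3 distinct days.
With at most 3 per day and 9 lectures, at least 3 days are needed.
3 works (last occupied day: day 3): for example Algebra=day 1; OS=day 1; Chem=day 2; Crypto=day 3; Systems=day 2; Statistics=day 2; Calculus=day 3; Graphics=day 3; Ethics=day 1.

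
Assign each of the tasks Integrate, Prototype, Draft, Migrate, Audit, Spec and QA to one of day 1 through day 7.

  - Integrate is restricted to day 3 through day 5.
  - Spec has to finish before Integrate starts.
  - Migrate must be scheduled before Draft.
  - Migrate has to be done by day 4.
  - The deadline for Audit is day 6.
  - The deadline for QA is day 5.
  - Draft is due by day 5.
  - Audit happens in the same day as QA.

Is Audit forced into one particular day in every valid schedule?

No

Audit can be day 1 (e.g. Migrate=day 1, Integrate=day 3, Audit=day 1, QA=day 1, Spec=day 1, Draft=day 2, Prototype=day 1) or day 2 (e.g. Spec=day 1; Audit=day 2; Draft=day 2; Migrate=day 1; Prototype=day 1; QA=day 2; Integrate=day 3).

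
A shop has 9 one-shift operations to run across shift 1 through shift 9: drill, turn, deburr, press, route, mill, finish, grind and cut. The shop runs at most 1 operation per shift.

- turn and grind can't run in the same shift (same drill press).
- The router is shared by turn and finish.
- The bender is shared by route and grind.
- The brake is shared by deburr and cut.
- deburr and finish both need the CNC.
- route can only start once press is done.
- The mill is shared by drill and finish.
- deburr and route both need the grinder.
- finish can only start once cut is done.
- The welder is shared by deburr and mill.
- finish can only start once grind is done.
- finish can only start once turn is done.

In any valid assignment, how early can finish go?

shift 4

Precedence pushes finish to at least shift 2.
finish at shift 4 is achievable: deburr -> shift 8, grind -> shift 2, press -> shift 5, turn -> shift 1, drill -> shift 7, mill -> shift 9, route -> shift 6, cut -> shift 3, finish -> shift 4.
Nothing earlier works — the conflict and capacity constraints rule out every shift before shift 4.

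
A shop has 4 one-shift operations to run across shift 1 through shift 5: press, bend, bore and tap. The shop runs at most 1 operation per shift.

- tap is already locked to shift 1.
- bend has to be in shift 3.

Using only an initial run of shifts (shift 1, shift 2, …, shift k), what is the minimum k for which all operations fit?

4

With at most 1 per shift and 4 operations, at least 4 shifts are needed.
bend can't be placed before shift 3, so the schedule must run through at least shift 3.
4 works (last occupied shift: shift 4): for example tap=shift 1, press=shift 2, bend=shift 3, bore=shift 4.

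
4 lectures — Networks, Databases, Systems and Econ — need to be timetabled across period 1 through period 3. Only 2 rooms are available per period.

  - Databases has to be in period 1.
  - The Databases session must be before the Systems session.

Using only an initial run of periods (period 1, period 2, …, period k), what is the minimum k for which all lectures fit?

The precedence chain requires at least 2 distinct periods.
With at most 2 per period and 4 lectures, at least 2 periods are needed.
2 works (last occupied period: period 2): for example Econ -> period 2, Systems -> period 2, Databases -> period 1, Networks -> period 1.

2 periods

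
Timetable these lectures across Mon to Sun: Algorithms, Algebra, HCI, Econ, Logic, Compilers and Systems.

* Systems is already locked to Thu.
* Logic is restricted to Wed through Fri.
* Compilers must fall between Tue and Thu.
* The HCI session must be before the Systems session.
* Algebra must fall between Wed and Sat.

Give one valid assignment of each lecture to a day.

Compilers=Tue; HCI=Mon; Algorithms=Mon; Algebra=Wed; Systems=Thu; Logic=Wed; Econ=Mon

Checking: HCI(Mon) before Systems(Thu); Logic=Wed in [Wed,Fri]; Compilers=Tue in [Tue,Thu]; Systems=Thu in [Thu,Thu]; Algebra=Wed in [Wed,Sat].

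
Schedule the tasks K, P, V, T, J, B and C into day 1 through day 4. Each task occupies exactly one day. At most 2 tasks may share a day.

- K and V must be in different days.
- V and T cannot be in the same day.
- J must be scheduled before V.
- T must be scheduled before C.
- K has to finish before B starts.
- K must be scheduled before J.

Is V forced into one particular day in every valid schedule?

No

V can be day 3 (e.g. K in day 1; B in day 2; V in day 3; J in day 2; C in day 3; T in day 1; P in day 4) or day 4 (e.g. J in day 2, C in day 3, P in day 3, B in day 2, V in day 4, T in day 1, K in day 1).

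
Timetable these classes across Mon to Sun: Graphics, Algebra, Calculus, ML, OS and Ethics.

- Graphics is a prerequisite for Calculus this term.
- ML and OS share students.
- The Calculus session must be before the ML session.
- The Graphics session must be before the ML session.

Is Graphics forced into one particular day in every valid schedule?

Graphics can be Mon (e.g. Algebra in Mon; Graphics in Mon; ML in Wed; Calculus in Tue; OS in Mon; Ethics in Mon) or Tue (e.g. Algebra=Mon, Ethics=Mon, OS=Mon, Calculus=Wed, Graphics=Tue, ML=Thu).

No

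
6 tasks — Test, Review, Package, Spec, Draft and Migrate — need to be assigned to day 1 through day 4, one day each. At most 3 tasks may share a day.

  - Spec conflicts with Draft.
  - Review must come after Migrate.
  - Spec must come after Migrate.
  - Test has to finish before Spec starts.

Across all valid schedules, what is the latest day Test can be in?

Downstream work caps Test at day 3.
Test at day 3 is achievable: Review in day 2; Test in day 3; Draft in day 1; Package in day 1; Spec in day 4; Migrate in day 1.

day 3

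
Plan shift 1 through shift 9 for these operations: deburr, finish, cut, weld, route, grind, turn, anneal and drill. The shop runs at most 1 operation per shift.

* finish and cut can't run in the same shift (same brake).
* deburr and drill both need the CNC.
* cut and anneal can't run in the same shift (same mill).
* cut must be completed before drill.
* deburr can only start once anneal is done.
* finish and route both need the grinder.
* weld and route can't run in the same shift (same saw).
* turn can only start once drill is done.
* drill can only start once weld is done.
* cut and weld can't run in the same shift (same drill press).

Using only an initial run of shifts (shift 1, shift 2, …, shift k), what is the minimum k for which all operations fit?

9 shifts

The precedence chain requires at least 3 distinct shifts.
With at most 1 per shift and 9 operations, at least 9 shifts are needed.
9 works (last occupied shift: shift 9): for example route in shift 8; turn in shift 6; deburr in shift 5; drill in shift 3; cut in shift 1; grind in shift 9; finish in shift 7; anneal in shift 4; weld in shift 2.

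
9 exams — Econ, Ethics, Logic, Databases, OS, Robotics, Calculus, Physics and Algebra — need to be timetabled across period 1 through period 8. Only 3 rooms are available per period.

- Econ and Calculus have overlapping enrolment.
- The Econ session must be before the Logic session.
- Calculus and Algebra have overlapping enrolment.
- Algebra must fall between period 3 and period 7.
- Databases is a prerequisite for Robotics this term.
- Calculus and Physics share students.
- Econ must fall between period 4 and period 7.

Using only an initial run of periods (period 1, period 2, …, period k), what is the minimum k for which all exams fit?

5 periods

The precedence chain requires at least 2 distinct periods.
With at most 3 per period and 9 exams, at least 3 periods are needed.
Propagating the time windows through the other constraints, Logic can't land before period 5, so the schedule must run through at least period 5.
5 works (last occupied period: period 5): for example Physics -> period 3, Robotics -> period 2, Logic -> period 5, OS -> period 1, Econ -> period 4, Algebra -> period 3, Ethics -> period 1, Calculus -> period 2, Databases -> period 1.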